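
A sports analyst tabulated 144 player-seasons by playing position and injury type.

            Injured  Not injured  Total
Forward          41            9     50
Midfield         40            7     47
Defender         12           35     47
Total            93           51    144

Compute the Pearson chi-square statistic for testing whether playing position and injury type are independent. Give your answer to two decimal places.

Grand total N = 144.
Expected counts (row total × column total / N):
  Forward, Injured: 50×93/144 = 32.292
  Forward, Not injured: 50×51/144 = 17.708
  Midfield, Injured: 47×93/144 = 30.354
  Midfield, Not injured: 47×51/144 = 16.646
  Defender, Injured: 47×93/144 = 30.354
  Defender, Not injured: 47×51/144 = 16.646
Contributions (O − E)²/E:
  (41 − 32.292)²/32.292 = 2.3482
  (9 − 17.708)²/17.708 = 4.2822
  (40 − 30.354)²/30.354 = 3.0653
  (7 − 16.646)²/16.646 = 5.5897
  (12 − 30.354)²/30.354 = 11.0980
  (35 − 16.646)²/16.646 = 20.2373
χ² = 2.3482 + 4.2822 + 3.0653 + 5.5897 + 11.0980 + 20.2373 = 46.62

46.62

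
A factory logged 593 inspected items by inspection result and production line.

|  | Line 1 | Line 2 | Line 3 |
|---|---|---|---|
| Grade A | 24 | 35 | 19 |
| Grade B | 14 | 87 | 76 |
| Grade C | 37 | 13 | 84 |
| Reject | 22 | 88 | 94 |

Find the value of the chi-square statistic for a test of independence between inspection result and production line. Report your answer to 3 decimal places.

85.052

Row totals: 78, 177, 134, 204. Column totals: 97, 223, 273. Grand total N = 593.
Expected counts (row total × column total / N):
  Grade A, Line 1: 78×97/593 = 12.7589
  Grade A, Line 2: 78×223/593 = 29.3322
  Grade A, Line 3: 78×273/593 = 35.9089
  Grade B, Line 1: 177×97/593 = 28.9528
  Grade B, Line 2: 177×223/593 = 66.5616
  Grade B, Line 3: 177×273/593 = 81.4857
  Grade C, Line 1: 134×97/593 = 21.9191
  Grade C, Line 2: 134×223/593 = 50.3912
  Grade C, Line 3: 134×273/593 = 61.6897
  Reject, Line 1: 204×97/593 = 33.3693
  Reject, Line 2: 204×223/593 = 76.7150
  Reject, Line 3: 204×273/593 = 93.9157
Contributions (O − E)²/E:
  (24 − 12.7589)²/12.7589 = 9.9039
  (35 − 29.3322)²/29.3322 = 1.0952
  (19 − 35.9089)²/35.9089 = 7.9621
  (14 − 28.9528)²/28.9528 = 7.7224
  (87 − 66.5616)²/66.5616 = 6.2758
  (76 − 81.4857)²/81.4857 = 0.3693
  (37 − 21.9191)²/21.9191 = 10.3760
  (13 − 50.3912)²/50.3912 = 27.7450
  (84 − 61.6897)²/61.6897 = 8.0686
  (22 − 33.3693)²/33.3693 = 3.8736
  (88 − 76.7150)²/76.7150 = 1.6601
  (94 − 93.9157)²/93.9157 = 0.0001
χ² = 9.9039 + 1.0952 + 7.9621 + 7.7224 + 6.2758 + 0.3693 + 10.3760 + 27.7450 + 8.0686 + 3.8736 + 1.6601 + 0.0001 = 85.052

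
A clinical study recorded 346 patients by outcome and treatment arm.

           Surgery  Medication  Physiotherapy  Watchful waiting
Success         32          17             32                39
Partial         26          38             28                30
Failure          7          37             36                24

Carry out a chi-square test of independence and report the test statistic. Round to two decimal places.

Row totals: 120, 122, 104. Column totals: 65, 92, 96, 93. Grand total N = 346.
Expected counts (row total × column total / N):
  Success, Surgery: 120×65/346 = 22.5434
  Success, Medication: 120×92/346 = 31.9075
  Success, Physiotherapy: 120×96/346 = 33.2948
  Success, Watchful waiting: 120×93/346 = 32.2543
  Partial, Surgery: 122×65/346 = 22.9191
  Partial, Medication: 122×92/346 = 32.4393
  Partial, Physiotherapy: 122×96/346 = 33.8497
  Partial, Watchful waiting: 122×93/346 = 32.7919
  Failure, Surgery: 104×65/346 = 19.5376
  Failure, Medication: 104×92/346 = 27.6532
  Failure, Physiotherapy: 104×96/346 = 28.8555
  Failure, Watchful waiting: 104×93/346 = 27.9538
Contributions (O − E)²/E:
  (32 − 22.5434)²/22.5434 = 3.9669
  (17 − 31.9075)²/31.9075 = 6.9649
  (32 − 33.2948)²/33.2948 = 0.0504
  (39 − 32.2543)²/32.2543 = 1.4108
  (26 − 22.9191)²/22.9191 = 0.4141
  (38 − 32.4393)²/32.4393 = 0.9532
  (28 − 33.8497)²/33.8497 = 1.0109
  (30 − 32.7919)²/32.7919 = 0.2377
  (7 − 19.5376)²/19.5376 = 8.0456
  (37 − 27.6532)²/27.6532 = 3.1592
  (36 − 28.8555)²/28.8555 = 1.7689
  (24 − 27.9538)²/27.9538 = 0.5592
χ² = 3.9669 + 6.9649 + 0.0504 + 1.4108 + 0.4141 + 0.9532 + 1.0109 + 0.2377 + 8.0456 + 3.1592 + 1.7689 + 0.5592 = 28.54

28.54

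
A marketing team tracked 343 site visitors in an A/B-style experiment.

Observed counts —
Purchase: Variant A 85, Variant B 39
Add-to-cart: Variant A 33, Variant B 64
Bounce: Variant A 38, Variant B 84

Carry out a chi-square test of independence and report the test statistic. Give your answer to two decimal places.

Row totals: 124, 97, 122. Column totals: 156, 187. Grand total N = 343.
Expected counts (row total × column total / N):
  Purchase, Variant A: 124×156/343 = 56.397
  Purchase, Variant B: 124×187/343 = 67.603
  Add-to-cart, Variant A: 97×156/343 = 44.117
  Add-to-cart, Variant B: 97×187/343 = 52.883
  Bounce, Variant A: 122×156/343 = 55.487
  Bounce, Variant B: 122×187/343 = 66.513
Contributions (O − E)²/E:
  (85 − 56.397)²/56.397 = 14.5067
  (39 − 67.603)²/67.603 = 12.1020
  (33 − 44.117)²/44.117 = 2.8014
  (64 − 52.883)²/52.883 = 2.3370
  (38 − 55.487)²/55.487 = 5.5111
  (84 − 66.513)²/66.513 = 4.5975
χ² = 14.5067 + 12.1020 + 2.8014 + 2.3370 + 5.5111 + 4.5975 = 41.86

41.86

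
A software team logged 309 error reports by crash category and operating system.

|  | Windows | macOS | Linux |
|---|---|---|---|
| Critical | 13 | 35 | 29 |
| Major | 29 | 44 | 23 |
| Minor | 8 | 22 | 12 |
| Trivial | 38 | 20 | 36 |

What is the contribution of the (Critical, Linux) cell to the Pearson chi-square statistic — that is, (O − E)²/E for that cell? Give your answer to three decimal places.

0.668

Row total (Critical) = 77; column total (Linux) = 100; N = 309.
Expected count E = 77 × 100 / 309 = 24.9191.
Contribution = (O − E)²/E = (29 − 24.9191)² / 24.9191 = 0.668.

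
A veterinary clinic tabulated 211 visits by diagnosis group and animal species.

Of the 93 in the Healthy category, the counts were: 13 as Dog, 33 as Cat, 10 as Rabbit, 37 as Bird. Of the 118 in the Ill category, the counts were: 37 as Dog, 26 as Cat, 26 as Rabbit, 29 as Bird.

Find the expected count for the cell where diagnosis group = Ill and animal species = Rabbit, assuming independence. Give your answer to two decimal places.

Row total (Ill) = 118; column total (Rabbit) = 36; grand total N = 211.
Expected count = (row total × column total) / N = 118 × 36 / 211 = 20.13.

20.13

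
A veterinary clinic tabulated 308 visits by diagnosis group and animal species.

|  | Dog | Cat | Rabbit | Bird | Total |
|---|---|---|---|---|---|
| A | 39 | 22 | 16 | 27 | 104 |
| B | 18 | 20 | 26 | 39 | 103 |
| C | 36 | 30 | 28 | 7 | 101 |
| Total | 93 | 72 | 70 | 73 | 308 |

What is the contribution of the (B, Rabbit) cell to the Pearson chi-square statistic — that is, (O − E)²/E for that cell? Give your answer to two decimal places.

0.29

Row total (B) = 103; column total (Rabbit) = 70; N = 308.
Expected count E = 103 × 70 / 308 = 23.4091.
Contribution = (O − E)²/E = (26 − 23.4091)² / 23.4091 = 0.29.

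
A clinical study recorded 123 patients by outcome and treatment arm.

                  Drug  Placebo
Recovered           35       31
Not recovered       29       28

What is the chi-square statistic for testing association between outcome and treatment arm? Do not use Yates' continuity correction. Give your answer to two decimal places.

Row totals: 66, 57. Column totals: 64, 59. Grand total N = 123.
Expected counts (row total × column total / N):
  Recovered, Drug: 66×64/123 = 34.341
  Recovered, Placebo: 66×59/123 = 31.659
  Not recovered, Drug: 57×64/123 = 29.659
  Not recovered, Placebo: 57×59/123 = 27.341
Contributions (O − E)²/E:
  (35 − 34.341)²/34.341 = 0.0126
  (31 − 31.659)²/31.659 = 0.0137
  (29 − 29.659)²/29.659 = 0.0146
  (28 − 27.341)²/27.341 = 0.0159
χ² = 0.0126 + 0.0137 + 0.0146 + 0.0159 = 0.06

0.06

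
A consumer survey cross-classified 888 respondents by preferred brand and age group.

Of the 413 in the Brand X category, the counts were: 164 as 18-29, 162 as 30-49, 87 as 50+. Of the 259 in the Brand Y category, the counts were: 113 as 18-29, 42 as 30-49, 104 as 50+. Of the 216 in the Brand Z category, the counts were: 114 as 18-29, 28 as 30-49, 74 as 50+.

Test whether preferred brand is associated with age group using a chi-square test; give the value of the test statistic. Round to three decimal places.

Row totals: 413, 259, 216. Column totals: 391, 232, 265. Grand total N = 888.
Expected counts (row total × column total / N):
  Brand X, 18-29: 413×391/888 = 181.8502
  Brand X, 30-49: 413×232/888 = 107.9009
  Brand X, 50+: 413×265/888 = 123.2489
  Brand Y, 18-29: 259×391/888 = 114.0417
  Brand Y, 30-49: 259×232/888 = 67.6667
  Brand Y, 50+: 259×265/888 = 77.2917
  Brand Z, 18-29: 216×391/888 = 95.1081
  Brand Z, 30-49: 216×232/888 = 56.4324
  Brand Z, 50+: 216×265/888 = 64.4595
Contributions (O − E)²/E:
  (164 − 181.8502)²/181.8502 = 1.7522
  (162 − 107.9009)²/107.9009 = 27.1241
  (87 − 123.2489)²/123.2489 = 10.6612
  (113 − 114.0417)²/114.0417 = 0.0095
  (42 − 67.6667)²/67.6667 = 9.7357
  (104 − 77.2917)²/77.2917 = 9.2291
  (114 − 95.1081)²/95.1081 = 3.7526
  (28 − 56.4324)²/56.4324 = 14.3251
  (74 − 64.4595)²/64.4595 = 1.4121
χ² = 1.7522 + 27.1241 + 10.6612 + 0.0095 + 9.7357 + 9.2291 + 3.7526 + 14.3251 + 1.4121 = 78.002

78.002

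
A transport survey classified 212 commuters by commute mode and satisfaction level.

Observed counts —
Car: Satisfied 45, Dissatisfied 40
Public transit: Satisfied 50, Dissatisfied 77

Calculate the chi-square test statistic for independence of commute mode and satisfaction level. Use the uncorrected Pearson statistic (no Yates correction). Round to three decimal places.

3.792

Row totals: 85, 127. Column totals: 95, 117. Grand total N = 212.
Expected counts (row total × column total / N):
  Car, Satisfied: 85×95/212 = 38.0896
  Car, Dissatisfied: 85×117/212 = 46.9104
  Public transit, Satisfied: 127×95/212 = 56.9104
  Public transit, Dissatisfied: 127×117/212 = 70.0896
Contributions (O − E)²/E:
  (45 − 38.0896)²/38.0896 = 1.2537
  (40 − 46.9104)²/46.9104 = 1.0180
  (50 − 56.9104)²/56.9104 = 0.8391
  (77 − 70.0896)²/70.0896 = 0.6813
χ² = 1.2537 + 1.0180 + 0.8391 + 0.6813 = 3.792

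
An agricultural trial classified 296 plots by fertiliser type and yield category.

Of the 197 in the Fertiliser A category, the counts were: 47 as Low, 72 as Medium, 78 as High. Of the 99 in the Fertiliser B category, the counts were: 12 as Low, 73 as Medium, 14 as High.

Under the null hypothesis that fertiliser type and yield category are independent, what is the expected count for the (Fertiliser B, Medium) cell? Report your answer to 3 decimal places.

48.497

Row total (Fertiliser B) = 99; column total (Medium) = 145; grand total N = 296.
Expected count = (row total × column total) / N = 99 × 145 / 296 = 48.497.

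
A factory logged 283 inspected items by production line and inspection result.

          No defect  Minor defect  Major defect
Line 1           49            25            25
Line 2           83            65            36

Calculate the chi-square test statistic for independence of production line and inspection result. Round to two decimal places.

3.29

Row totals: 99, 184. Column totals: 132, 90, 61. Grand total N = 283.
Expected counts (row total × column total / N):
  Line 1, No defect: 99×132/283 = 46.177
  Line 1, Minor defect: 99×90/283 = 31.484
  Line 1, Major defect: 99×61/283 = 21.339
  Line 2, No defect: 184×132/283 = 85.823
  Line 2, Minor defect: 184×90/283 = 58.516
  Line 2, Major defect: 184×61/283 = 39.661
Contributions (O − E)²/E:
  (49 − 46.177)²/46.177 = 0.1726
  (25 − 31.484)²/31.484 = 1.3354
  (25 − 21.339)²/21.339 = 0.6281
  (83 − 85.823)²/85.823 = 0.0929
  (65 − 58.516)²/58.516 = 0.7185
  (36 − 39.661)²/39.661 = 0.3379
χ² = 0.1726 + 1.3354 + 0.6281 + 0.0929 + 0.7185 + 0.3379 = 3.29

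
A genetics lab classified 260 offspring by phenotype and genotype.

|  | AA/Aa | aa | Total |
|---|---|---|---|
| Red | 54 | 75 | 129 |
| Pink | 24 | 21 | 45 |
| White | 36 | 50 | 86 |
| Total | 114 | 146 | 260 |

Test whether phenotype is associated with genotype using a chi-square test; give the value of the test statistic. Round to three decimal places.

1.989

Grand total N = 260.
Expected counts (row total × column total / N):
  Red, AA/Aa: 129×114/260 = 56.5615
  Red, aa: 129×146/260 = 72.4385
  Pink, AA/Aa: 45×114/260 = 19.7308
  Pink, aa: 45×146/260 = 25.2692
  White, AA/Aa: 86×114/260 = 37.7077
  White, aa: 86×146/260 = 48.2923
Contributions (O − E)²/E:
  (54 − 56.5615)²/56.5615 = 0.1160
  (75 − 72.4385)²/72.4385 = 0.0906
  (24 − 19.7308)²/19.7308 = 0.9237
  (21 − 25.2692)²/25.2692 = 0.7213
  (36 − 37.7077)²/37.7077 = 0.0773
  (50 − 48.2923)²/48.2923 = 0.0604
χ² = 0.1160 + 0.0906 + 0.9237 + 0.7213 + 0.0773 + 0.0604 = 1.989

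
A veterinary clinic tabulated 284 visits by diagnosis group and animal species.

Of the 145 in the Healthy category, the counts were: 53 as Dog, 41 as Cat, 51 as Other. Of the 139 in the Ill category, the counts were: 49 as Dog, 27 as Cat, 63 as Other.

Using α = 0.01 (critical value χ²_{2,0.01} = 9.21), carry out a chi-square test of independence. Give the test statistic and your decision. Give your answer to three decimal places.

Row totals: 145, 139. Column totals: 102, 68, 114. Grand total N = 284.
Expected counts (row total × column total / N):
  Healthy, Dog: 145×102/284 = 52.0775
  Healthy, Cat: 145×68/284 = 34.7183
  Healthy, Other: 145×114/284 = 58.2042
  Ill, Dog: 139×102/284 = 49.9225
  Ill, Cat: 139×68/284 = 33.2817
  Ill, Other: 139×114/284 = 55.7958
Contributions (O − E)²/E:
  (53 − 52.0775)²/52.0775 = 0.0163
  (41 − 34.7183)²/34.7183 = 1.1366
  (51 − 58.2042)²/58.2042 = 0.8917
  (49 − 49.9225)²/49.9225 = 0.0170
  (27 − 33.2817)²/33.2817 = 1.1856
  (63 − 55.7958)²/55.7958 = 0.9302
χ² = 0.0163 + 1.1366 + 0.8917 + 0.0170 + 1.1856 + 0.9302 = 4.177
df = (2−1)(3−1) = 2. Since 4.177 < 9.21, fail to reject the null hypothesis of independence at α = 0.01.

4.177; fail to reject H₀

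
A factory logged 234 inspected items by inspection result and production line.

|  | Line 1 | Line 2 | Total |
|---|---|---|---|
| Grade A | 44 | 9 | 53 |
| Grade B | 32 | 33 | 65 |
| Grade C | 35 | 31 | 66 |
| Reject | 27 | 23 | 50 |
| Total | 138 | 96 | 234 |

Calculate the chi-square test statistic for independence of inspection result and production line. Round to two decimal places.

16.69

Grand total N = 234.
Expected counts (row total × column total / N):
  Grade A, Line 1: 53×138/234 = 31.256
  Grade A, Line 2: 53×96/234 = 21.744
  Grade B, Line 1: 65×138/234 = 38.333
  Grade B, Line 2: 65×96/234 = 26.667
  Grade C, Line 1: 66×138/234 = 38.923
  Grade C, Line 2: 66×96/234 = 27.077
  Reject, Line 1: 50×138/234 = 29.487
  Reject, Line 2: 50×96/234 = 20.513
Contributions (O − E)²/E:
  (44 − 31.256)²/31.256 = 5.1961
  (9 − 21.744)²/21.744 = 7.4692
  (32 − 38.333)²/38.333 = 1.0463
  (33 − 26.667)²/26.667 = 1.5040
  (35 − 38.923)²/38.923 = 0.3954
  (31 − 27.077)²/27.077 = 0.5684
  (27 − 29.487)²/29.487 = 0.2098
  (23 − 20.513)²/20.513 = 0.3015
χ² = 5.1961 + 7.4692 + 1.0463 + 1.5040 + 0.3954 + 0.5684 + 0.2098 + 0.3015 = 16.69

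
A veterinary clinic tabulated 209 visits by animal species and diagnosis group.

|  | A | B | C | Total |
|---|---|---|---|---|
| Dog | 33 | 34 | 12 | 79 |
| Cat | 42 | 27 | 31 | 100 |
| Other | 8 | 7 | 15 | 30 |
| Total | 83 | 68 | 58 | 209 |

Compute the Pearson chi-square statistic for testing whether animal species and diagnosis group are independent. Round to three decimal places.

Grand total N = 209.
Expected counts (row total × column total / N):
  Dog, A: 79×83/209 = 31.3732
  Dog, B: 79×68/209 = 25.7033
  Dog, C: 79×58/209 = 21.9234
  Cat, A: 100×83/209 = 39.7129
  Cat, B: 100×68/209 = 32.5359
  Cat, C: 100×58/209 = 27.7512
  Other, A: 30×83/209 = 11.9139
  Other, B: 30×68/209 = 9.7608
  Other, C: 30×58/209 = 8.3254
Contributions (O − E)²/E:
  (33 − 31.3732)²/31.3732 = 0.0844
  (34 − 25.7033)²/25.7033 = 2.6781
  (12 − 21.9234)²/21.9234 = 4.4917
  (42 − 39.7129)²/39.7129 = 0.1317
  (27 − 32.5359)²/32.5359 = 0.9419
  (31 − 27.7512)²/27.7512 = 0.3803
  (8 − 11.9139)²/11.9139 = 1.2858
  (7 − 9.7608)²/9.7608 = 0.7809
  (15 − 8.3254)²/8.3254 = 5.3511
χ² = 0.0844 + 2.6781 + 4.4917 + 0.1317 + 0.9419 + 0.3803 + 1.2858 + 0.7809 + 5.3511 = 16.126

16.126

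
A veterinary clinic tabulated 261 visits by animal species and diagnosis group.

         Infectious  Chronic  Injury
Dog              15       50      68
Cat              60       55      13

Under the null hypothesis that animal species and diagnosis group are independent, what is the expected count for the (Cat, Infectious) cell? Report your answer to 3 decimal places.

Row total (Cat) = 128; column total (Infectious) = 75; grand total N = 261.
Expected count = (row total × column total) / N = 128 × 75 / 261 = 36.782.

36.782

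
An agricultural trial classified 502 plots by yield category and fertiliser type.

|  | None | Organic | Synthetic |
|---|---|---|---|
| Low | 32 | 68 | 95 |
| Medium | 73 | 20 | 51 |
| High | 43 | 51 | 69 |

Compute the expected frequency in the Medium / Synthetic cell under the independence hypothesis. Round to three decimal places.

61.673

Row total (Medium) = 144; column total (Synthetic) = 215; grand total N = 502.
Expected count = (row total × column total) / N = 144 × 215 / 502 = 61.673.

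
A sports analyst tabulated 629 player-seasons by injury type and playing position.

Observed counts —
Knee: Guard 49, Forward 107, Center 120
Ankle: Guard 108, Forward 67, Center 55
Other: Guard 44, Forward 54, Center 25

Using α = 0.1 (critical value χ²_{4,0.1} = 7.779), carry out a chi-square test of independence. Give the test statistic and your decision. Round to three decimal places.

Row totals: 276, 230, 123. Column totals: 201, 228, 200. Grand total N = 629.
Expected counts (row total × column total / N):
  Knee, Guard: 276×201/629 = 88.1971
  Knee, Forward: 276×228/629 = 100.0445
  Knee, Center: 276×200/629 = 87.7583
  Ankle, Guard: 230×201/629 = 73.4976
  Ankle, Forward: 230×228/629 = 83.3704
  Ankle, Center: 230×200/629 = 73.1320
  Other, Guard: 123×201/629 = 39.3052
  Other, Forward: 123×228/629 = 44.5851
  Other, Center: 123×200/629 = 39.1097
Contributions (O − E)²/E:
  (49 − 88.1971)²/88.1971 = 17.4202
  (107 − 100.0445)²/100.0445 = 0.4836
  (120 − 87.7583)²/87.7583 = 11.8453
  (108 − 73.4976)²/73.4976 = 16.1967
  (67 − 83.3704)²/83.3704 = 3.2145
  (55 − 73.1320)²/73.1320 = 4.4956
  (44 − 39.3052)²/39.3052 = 0.5608
  (54 − 44.5851)²/44.5851 = 1.9881
  (25 − 39.1097)²/39.1097 = 5.0904
χ² = 17.4202 + 0.4836 + 11.8453 + 16.1967 + 3.2145 + 4.4956 + 0.5608 + 1.9881 + 5.0904 = 61.295
df = (3−1)(3−1) = 4. Since 61.295 > 7.779, reject the null hypothesis of independence at α = 0.1.

61.295; reject H₀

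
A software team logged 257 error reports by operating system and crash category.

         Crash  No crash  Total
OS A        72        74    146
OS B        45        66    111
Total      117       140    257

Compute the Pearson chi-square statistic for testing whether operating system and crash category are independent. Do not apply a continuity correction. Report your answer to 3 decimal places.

Grand total N = 257.
Expected counts (row total × column total / N):
  OS A, Crash: 146×117/257 = 66.4669
  OS A, No crash: 146×140/257 = 79.5331
  OS B, Crash: 111×117/257 = 50.5331
  OS B, No crash: 111×140/257 = 60.4669
Contributions (O − E)²/E:
  (72 − 66.4669)²/66.4669 = 0.4606
  (74 − 79.5331)²/79.5331 = 0.3849
  (45 − 50.5331)²/50.5331 = 0.6058
  (66 − 60.4669)²/60.4669 = 0.5063
χ² = 0.4606 + 0.3849 + 0.6058 + 0.5063 = 1.958

1.958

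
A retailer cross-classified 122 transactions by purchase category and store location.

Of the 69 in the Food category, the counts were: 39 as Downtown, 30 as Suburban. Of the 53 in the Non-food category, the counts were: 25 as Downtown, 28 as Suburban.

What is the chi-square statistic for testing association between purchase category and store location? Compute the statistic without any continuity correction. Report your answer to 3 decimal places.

1.051

Row totals: 69, 53. Column totals: 64, 58. Grand total N = 122.
Expected counts (row total × column total / N):
  Food, Downtown: 69×64/122 = 36.1967
  Food, Suburban: 69×58/122 = 32.8033
  Non-food, Downtown: 53×64/122 = 27.8033
  Non-food, Suburban: 53×58/122 = 25.1967
Contributions (O − E)²/E:
  (39 − 36.1967)²/36.1967 = 0.2171
  (30 − 32.8033)²/32.8033 = 0.2396
  (25 − 27.8033)²/27.8033 = 0.2826
  (28 − 25.1967)²/25.1967 = 0.3119
χ² = 0.2171 + 0.2396 + 0.2826 + 0.3119 = 1.051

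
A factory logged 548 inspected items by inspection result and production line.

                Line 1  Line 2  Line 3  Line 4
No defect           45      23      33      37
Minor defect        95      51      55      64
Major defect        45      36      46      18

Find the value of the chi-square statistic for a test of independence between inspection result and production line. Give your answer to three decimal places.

Row totals: 138, 265, 145. Column totals: 185, 110, 134, 119. Grand total N = 548.
Expected counts (row total × column total / N):
  No defect, Line 1: 138×185/548 = 46.58759
  No defect, Line 2: 138×110/548 = 27.70073
  No defect, Line 3: 138×134/548 = 33.74453
  No defect, Line 4: 138×119/548 = 29.96715
  Minor defect, Line 1: 265×185/548 = 89.46168
  Minor defect, Line 2: 265×110/548 = 53.19343
  Minor defect, Line 3: 265×134/548 = 64.79927
  Minor defect, Line 4: 265×119/548 = 57.54562
  Major defect, Line 1: 145×185/548 = 48.95073
  Major defect, Line 2: 145×110/548 = 29.10584
  Major defect, Line 3: 145×134/548 = 35.45620
  Major defect, Line 4: 145×119/548 = 31.48723
Contributions (O − E)²/E:
  (45 − 46.58759)²/46.58759 = 0.0541
  (23 − 27.70073)²/27.70073 = 0.7977
  (33 − 33.74453)²/33.74453 = 0.0164
  (37 − 29.96715)²/29.96715 = 1.6505
  (95 − 89.46168)²/89.46168 = 0.3429
  (51 − 53.19343)²/53.19343 = 0.0904
  (55 − 64.79927)²/64.79927 = 1.4819
  (64 − 57.54562)²/57.54562 = 0.7239
  (45 − 48.95073)²/48.95073 = 0.3189
  (36 − 29.10584)²/29.10584 = 1.6330
  (46 − 35.45620)²/35.45620 = 3.1355
  (18 − 31.48723)²/31.48723 = 5.7771
χ² = 0.0541 + 0.7977 + 0.0164 + 1.6505 + 0.3429 + 0.0904 + 1.4819 + 0.7239 + 0.3189 + 1.6330 + 3.1355 + 5.7771 = 16.022

16.022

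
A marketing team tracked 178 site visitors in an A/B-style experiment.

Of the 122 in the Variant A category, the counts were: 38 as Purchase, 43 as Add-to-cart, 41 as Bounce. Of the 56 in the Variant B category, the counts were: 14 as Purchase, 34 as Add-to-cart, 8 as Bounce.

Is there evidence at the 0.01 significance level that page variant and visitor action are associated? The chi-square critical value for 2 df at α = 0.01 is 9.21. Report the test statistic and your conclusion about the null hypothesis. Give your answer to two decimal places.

11.46; reject H₀

Row totals: 122, 56. Column totals: 52, 77, 49. Grand total N = 178.
Expected counts (row total × column total / N):
  Variant A, Purchase: 122×52/178 = 35.640
  Variant A, Add-to-cart: 122×77/178 = 52.775
  Variant A, Bounce: 122×49/178 = 33.584
  Variant B, Purchase: 56×52/178 = 16.360
  Variant B, Add-to-cart: 56×77/178 = 24.225
  Variant B, Bounce: 56×49/178 = 15.416
Contributions (O − E)²/E:
  (38 − 35.640)²/35.640 = 0.1563
  (43 − 52.775)²/52.775 = 1.8105
  (41 − 33.584)²/33.584 = 1.6376
  (14 − 16.360)²/16.360 = 0.3404
  (34 − 24.225)²/24.225 = 3.9443
  (8 − 15.416)²/15.416 = 3.5675
χ² = 0.1563 + 1.8105 + 1.6376 + 0.3404 + 3.9443 + 3.5675 = 11.46
df = (2−1)(3−1) = 2. Since 11.46 > 9.21, reject the null hypothesis of independence at α = 0.01.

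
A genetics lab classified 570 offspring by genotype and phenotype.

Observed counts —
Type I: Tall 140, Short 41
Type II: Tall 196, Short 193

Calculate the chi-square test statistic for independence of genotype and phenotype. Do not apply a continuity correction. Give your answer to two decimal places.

37.11

Row totals: 181, 389. Column totals: 336, 234. Grand total N = 570.
Expected counts (row total × column total / N):
  Type I, Tall: 181×336/570 = 106.695
  Type I, Short: 181×234/570 = 74.305
  Type II, Tall: 389×336/570 = 229.305
  Type II, Short: 389×234/570 = 159.695
Contributions (O − E)²/E:
  (140 − 106.695)²/106.695 = 10.3962
  (41 − 74.305)²/74.305 = 14.9280
  (196 − 229.305)²/229.305 = 4.8373
  (193 − 159.695)²/159.695 = 6.9459
χ² = 10.3962 + 14.9280 + 4.8373 + 6.9459 = 37.11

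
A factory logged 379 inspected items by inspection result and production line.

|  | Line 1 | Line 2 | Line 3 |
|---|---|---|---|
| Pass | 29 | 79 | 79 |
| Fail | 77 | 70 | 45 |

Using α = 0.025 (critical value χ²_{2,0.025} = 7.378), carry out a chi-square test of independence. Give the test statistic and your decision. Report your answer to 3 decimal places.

Row totals: 187, 192. Column totals: 106, 149, 124. Grand total N = 379.
Expected counts (row total × column total / N):
  Pass, Line 1: 187×106/379 = 52.3008
  Pass, Line 2: 187×149/379 = 73.5172
  Pass, Line 3: 187×124/379 = 61.1821
  Fail, Line 1: 192×106/379 = 53.6992
  Fail, Line 2: 192×149/379 = 75.4828
  Fail, Line 3: 192×124/379 = 62.8179
Contributions (O − E)²/E:
  (29 − 52.3008)²/52.3008 = 10.3809
  (79 − 73.5172)²/73.5172 = 0.4089
  (79 − 61.1821)²/61.1821 = 5.1891
  (77 − 53.6992)²/53.6992 = 10.1105
  (70 − 75.4828)²/75.4828 = 0.3983
  (45 − 62.8179)²/62.8179 = 5.0539
χ² = 10.3809 + 0.4089 + 5.1891 + 10.1105 + 0.3983 + 5.0539 = 31.542
df = (2−1)(3−1) = 2. Since 31.542 > 7.378, reject the null hypothesis of independence at α = 0.025.

31.542; reject H₀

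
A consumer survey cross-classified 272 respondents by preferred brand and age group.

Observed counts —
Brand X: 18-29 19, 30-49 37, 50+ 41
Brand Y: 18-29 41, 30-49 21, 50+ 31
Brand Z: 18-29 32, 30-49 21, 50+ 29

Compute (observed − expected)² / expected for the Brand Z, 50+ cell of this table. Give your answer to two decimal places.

0.07

Row total (Brand Z) = 82; column total (50+) = 101; N = 272.
Expected count E = 82 × 101 / 272 = 30.449.
Contribution = (O − E)²/E = (29 − 30.449)² / 30.449 = 0.07.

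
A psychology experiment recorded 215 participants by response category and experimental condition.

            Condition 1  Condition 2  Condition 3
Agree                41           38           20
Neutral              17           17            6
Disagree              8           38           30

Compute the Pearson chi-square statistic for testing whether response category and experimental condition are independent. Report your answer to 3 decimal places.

25.373

Row totals: 99, 40, 76. Column totals: 66, 93, 56. Grand total N = 215.
Expected counts (row total × column total / N):
  Agree, Condition 1: 99×66/215 = 30.3907
  Agree, Condition 2: 99×93/215 = 42.8233
  Agree, Condition 3: 99×56/215 = 25.7860
  Neutral, Condition 1: 40×66/215 = 12.2791
  Neutral, Condition 2: 40×93/215 = 17.3023
  Neutral, Condition 3: 40×56/215 = 10.4186
  Disagree, Condition 1: 76×66/215 = 23.3302
  Disagree, Condition 2: 76×93/215 = 32.8744
  Disagree, Condition 3: 76×56/215 = 19.7953
Contributions (O − E)²/E:
  (41 − 30.3907)²/30.3907 = 3.7037
  (38 − 42.8233)²/42.8233 = 0.5433
  (20 − 25.7860)²/25.7860 = 1.2983
  (17 − 12.2791)²/12.2791 = 1.8150
  (17 − 17.3023)²/17.3023 = 0.0053
  (6 − 10.4186)²/10.4186 = 1.8740
  (8 − 23.3302)²/23.3302 = 10.0734
  (38 − 32.8744)²/32.8744 = 0.7992
  (30 − 19.7953)²/19.7953 = 5.2606
χ² = 3.7037 + 0.5433 + 1.2983 + 1.8150 + 0.0053 + 1.8740 + 10.0734 + 0.7992 + 5.2606 = 25.373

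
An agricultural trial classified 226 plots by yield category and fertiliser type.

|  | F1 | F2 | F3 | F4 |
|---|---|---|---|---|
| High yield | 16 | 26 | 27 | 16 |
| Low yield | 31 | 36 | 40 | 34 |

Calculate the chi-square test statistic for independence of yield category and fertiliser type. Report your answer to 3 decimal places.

Row totals: 85, 141. Column totals: 47, 62, 67, 50. Grand total N = 226.
Expected counts (row total × column total / N):
  High yield, F1: 85×47/226 = 17.6770
  High yield, F2: 85×62/226 = 23.3186
  High yield, F3: 85×67/226 = 25.1991
  High yield, F4: 85×50/226 = 18.8053
  Low yield, F1: 141×47/226 = 29.3230
  Low yield, F2: 141×62/226 = 38.6814
  Low yield, F3: 141×67/226 = 41.8009
  Low yield, F4: 141×50/226 = 31.1947
Contributions (O − E)²/E:
  (16 − 17.6770)²/17.6770 = 0.1591
  (26 − 23.3186)²/23.3186 = 0.3083
  (27 − 25.1991)²/25.1991 = 0.1287
  (16 − 18.8053)²/18.8053 = 0.4185
  (31 − 29.3230)²/29.3230 = 0.0959
  (36 − 38.6814)²/38.6814 = 0.1859
  (40 − 41.8009)²/41.8009 = 0.0776
  (34 − 31.1947)²/31.1947 = 0.2523
χ² = 0.1591 + 0.3083 + 0.1287 + 0.4185 + 0.0959 + 0.1859 + 0.0776 + 0.2523 = 1.626

1.626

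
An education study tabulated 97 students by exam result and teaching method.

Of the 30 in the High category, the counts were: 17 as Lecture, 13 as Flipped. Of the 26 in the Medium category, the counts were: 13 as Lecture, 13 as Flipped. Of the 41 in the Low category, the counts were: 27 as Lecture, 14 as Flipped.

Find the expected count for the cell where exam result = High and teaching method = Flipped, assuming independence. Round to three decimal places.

Row total (High) = 30; column total (Flipped) = 40; grand total N = 97.
Expected count = (row total × column total) / N = 30 × 40 / 97 = 12.371.

12.371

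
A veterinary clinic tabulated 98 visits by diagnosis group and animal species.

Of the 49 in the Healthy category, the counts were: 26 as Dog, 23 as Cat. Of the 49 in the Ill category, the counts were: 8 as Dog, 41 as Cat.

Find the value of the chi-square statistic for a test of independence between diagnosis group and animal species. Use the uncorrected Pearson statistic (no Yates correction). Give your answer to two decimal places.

Row totals: 49, 49. Column totals: 34, 64. Grand total N = 98.
Expected counts (row total × column total / N):
  Healthy, Dog: 49×34/98 = 17.000
  Healthy, Cat: 49×64/98 = 32.000
  Ill, Dog: 49×34/98 = 17.000
  Ill, Cat: 49×64/98 = 32.000
Contributions (O − E)²/E:
  (26 − 17.000)²/17.000 = 4.7647
  (23 − 32.000)²/32.000 = 2.5313
  (8 − 17.000)²/17.000 = 4.7647
  (41 − 32.000)²/32.000 = 2.5313
χ² = 4.7647 + 2.5313 + 4.7647 + 2.5313 = 14.59

14.59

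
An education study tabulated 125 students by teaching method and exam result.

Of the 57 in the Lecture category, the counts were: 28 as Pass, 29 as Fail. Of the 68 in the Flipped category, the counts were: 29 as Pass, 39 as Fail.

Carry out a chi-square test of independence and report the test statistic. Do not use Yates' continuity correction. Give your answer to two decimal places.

Row totals: 57, 68. Column totals: 57, 68. Grand total N = 125.
Expected counts (row total × column total / N):
  Lecture, Pass: 57×57/125 = 25.992
  Lecture, Fail: 57×68/125 = 31.008
  Flipped, Pass: 68×57/125 = 31.008
  Flipped, Fail: 68×68/125 = 36.992
Contributions (O − E)²/E:
  (28 − 25.992)²/25.992 = 0.1551
  (29 − 31.008)²/31.008 = 0.1300
  (29 − 31.008)²/31.008 = 0.1300
  (39 − 36.992)²/36.992 = 0.1090
χ² = 0.1551 + 0.1300 + 0.1300 + 0.1090 = 0.52

0.52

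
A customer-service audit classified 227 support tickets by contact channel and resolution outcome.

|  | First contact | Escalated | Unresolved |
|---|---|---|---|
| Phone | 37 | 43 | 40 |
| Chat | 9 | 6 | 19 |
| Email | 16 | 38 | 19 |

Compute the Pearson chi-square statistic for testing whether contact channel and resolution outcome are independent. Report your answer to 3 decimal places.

15.005

Row totals: 120, 34, 73. Column totals: 62, 87, 78. Grand total N = 227.
Expected counts (row total × column total / N):
  Phone, First contact: 120×62/227 = 32.77533
  Phone, Escalated: 120×87/227 = 45.99119
  Phone, Unresolved: 120×78/227 = 41.23348
  Chat, First contact: 34×62/227 = 9.28634
  Chat, Escalated: 34×87/227 = 13.03084
  Chat, Unresolved: 34×78/227 = 11.68282
  Email, First contact: 73×62/227 = 19.93833
  Email, Escalated: 73×87/227 = 27.97797
  Email, Unresolved: 73×78/227 = 25.08370
Contributions (O − E)²/E:
  (37 − 32.77533)²/32.77533 = 0.5446
  (43 − 45.99119)²/45.99119 = 0.1945
  (40 − 41.23348)²/41.23348 = 0.0369
  (9 − 9.28634)²/9.28634 = 0.0088
  (6 − 13.03084)²/13.03084 = 3.7935
  (19 − 11.68282)²/11.68282 = 4.5829
  (16 − 19.93833)²/19.93833 = 0.7779
  (38 − 27.97797)²/27.97797 = 3.5900
  (19 − 25.08370)²/25.08370 = 1.4755
χ² = 0.5446 + 0.1945 + 0.0369 + 0.0088 + 3.7935 + 4.5829 + 0.7779 + 3.5900 + 1.4755 = 15.005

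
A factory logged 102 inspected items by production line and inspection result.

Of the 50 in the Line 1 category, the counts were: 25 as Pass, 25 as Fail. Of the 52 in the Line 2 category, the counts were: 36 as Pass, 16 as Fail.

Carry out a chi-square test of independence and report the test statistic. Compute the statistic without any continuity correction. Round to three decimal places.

3.922

Row totals: 50, 52. Column totals: 61, 41. Grand total N = 102.
Expected counts (row total × column total / N):
  Line 1, Pass: 50×61/102 = 29.9020
  Line 1, Fail: 50×41/102 = 20.0980
  Line 2, Pass: 52×61/102 = 31.0980
  Line 2, Fail: 52×41/102 = 20.9020
Contributions (O − E)²/E:
  (25 − 29.9020)²/29.9020 = 0.8036
  (25 − 20.0980)²/20.0980 = 1.1956
  (36 − 31.0980)²/31.0980 = 0.7727
  (16 − 20.9020)²/20.9020 = 1.1496
χ² = 0.8036 + 1.1956 + 0.7727 + 1.1496 = 3.922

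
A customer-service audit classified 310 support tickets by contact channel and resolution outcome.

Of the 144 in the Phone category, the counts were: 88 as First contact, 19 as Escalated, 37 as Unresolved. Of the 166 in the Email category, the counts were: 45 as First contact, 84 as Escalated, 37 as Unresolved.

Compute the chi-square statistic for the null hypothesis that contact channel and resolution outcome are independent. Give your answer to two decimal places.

53.63

Row totals: 144, 166. Column totals: 133, 103, 74. Grand total N = 310.
Expected counts (row total × column total / N):
  Phone, First contact: 144×133/310 = 61.781
  Phone, Escalated: 144×103/310 = 47.845
  Phone, Unresolved: 144×74/310 = 34.374
  Email, First contact: 166×133/310 = 71.219
  Email, Escalated: 166×103/310 = 55.155
  Email, Unresolved: 166×74/310 = 39.626
Contributions (O − E)²/E:
  (88 − 61.781)²/61.781 = 11.1270
  (19 − 47.845)²/47.845 = 17.3902
  (37 − 34.374)²/34.374 = 0.2006
  (45 − 71.219)²/71.219 = 9.6524
  (84 − 55.155)²/55.155 = 15.0854
  (37 − 39.626)²/39.626 = 0.1740
χ² = 11.1270 + 17.3902 + 0.2006 + 9.6524 + 15.0854 + 0.1740 = 53.63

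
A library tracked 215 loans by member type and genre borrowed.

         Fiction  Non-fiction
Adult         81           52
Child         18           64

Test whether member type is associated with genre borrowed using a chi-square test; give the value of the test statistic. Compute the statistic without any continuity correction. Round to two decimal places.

Row totals: 133, 82. Column totals: 99, 116. Grand total N = 215.
Expected counts (row total × column total / N):
  Adult, Fiction: 133×99/215 = 61.242
  Adult, Non-fiction: 133×116/215 = 71.758
  Child, Fiction: 82×99/215 = 37.758
  Child, Non-fiction: 82×116/215 = 44.242
Contributions (O − E)²/E:
  (81 − 61.242)²/61.242 = 6.3744
  (52 − 71.758)²/71.758 = 5.4402
  (18 − 37.758)²/37.758 = 10.3390
  (64 − 44.242)²/44.242 = 8.8237
χ² = 6.3744 + 5.4402 + 10.3390 + 8.8237 = 30.98

30.98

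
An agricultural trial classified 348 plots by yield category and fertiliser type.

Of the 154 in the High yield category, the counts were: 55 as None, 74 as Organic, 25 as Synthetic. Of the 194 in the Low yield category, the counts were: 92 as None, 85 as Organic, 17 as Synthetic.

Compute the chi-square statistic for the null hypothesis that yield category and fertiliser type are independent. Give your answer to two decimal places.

Row totals: 154, 194. Column totals: 147, 159, 42. Grand total N = 348.
Expected counts (row total × column total / N):
  High yield, None: 154×147/348 = 65.052
  High yield, Organic: 154×159/348 = 70.362
  High yield, Synthetic: 154×42/348 = 18.586
  Low yield, None: 194×147/348 = 81.948
  Low yield, Organic: 194×159/348 = 88.638
  Low yield, Synthetic: 194×42/348 = 23.414
Contributions (O − E)²/E:
  (55 − 65.052)²/65.052 = 1.5533
  (74 − 70.362)²/70.362 = 0.1881
  (25 − 18.586)²/18.586 = 2.2135
  (92 − 81.948)²/81.948 = 1.2330
  (85 − 88.638)²/88.638 = 0.1493
  (17 − 23.414)²/23.414 = 1.7570
χ² = 1.5533 + 0.1881 + 2.2135 + 1.2330 + 0.1493 + 1.7570 = 7.09

7.09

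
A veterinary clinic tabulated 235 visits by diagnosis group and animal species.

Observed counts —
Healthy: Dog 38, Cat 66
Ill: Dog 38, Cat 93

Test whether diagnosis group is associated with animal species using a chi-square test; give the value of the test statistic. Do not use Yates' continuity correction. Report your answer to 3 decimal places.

Row totals: 104, 131. Column totals: 76, 159. Grand total N = 235.
Expected counts (row total × column total / N):
  Healthy, Dog: 104×76/235 = 33.6340
  Healthy, Cat: 104×159/235 = 70.3660
  Ill, Dog: 131×76/235 = 42.3660
  Ill, Cat: 131×159/235 = 88.6340
Contributions (O − E)²/E:
  (38 − 33.6340)²/33.6340 = 0.5667
  (66 − 70.3660)²/70.3660 = 0.2709
  (38 − 42.3660)²/42.3660 = 0.4499
  (93 − 88.6340)²/88.6340 = 0.2151
χ² = 0.5667 + 0.2709 + 0.4499 + 0.2151 = 1.503

1.503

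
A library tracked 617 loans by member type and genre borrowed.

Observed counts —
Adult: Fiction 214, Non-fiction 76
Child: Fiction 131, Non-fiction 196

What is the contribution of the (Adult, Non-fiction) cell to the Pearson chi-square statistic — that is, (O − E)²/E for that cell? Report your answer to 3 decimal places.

Row total (Adult) = 290; column total (Non-fiction) = 272; N = 617.
Expected count E = 290 × 272 / 617 = 127.8444.
Contribution = (O − E)²/E = (76 − 127.8444)² / 127.8444 = 21.024.

21.024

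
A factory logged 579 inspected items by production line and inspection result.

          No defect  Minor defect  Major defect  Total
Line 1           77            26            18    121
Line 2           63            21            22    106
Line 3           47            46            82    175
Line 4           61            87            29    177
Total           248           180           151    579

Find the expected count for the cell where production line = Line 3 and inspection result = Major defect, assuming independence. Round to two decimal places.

45.64

Row total (Line 3) = 175; column total (Major defect) = 151; grand total N = 579.
Expected count = (row total × column total) / N = 175 × 151 / 579 = 45.64.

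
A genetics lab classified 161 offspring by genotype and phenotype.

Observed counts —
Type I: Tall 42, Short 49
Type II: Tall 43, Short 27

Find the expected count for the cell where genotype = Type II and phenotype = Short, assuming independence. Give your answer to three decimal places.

Row total (Type II) = 70; column total (Short) = 76; grand total N = 161.
Expected count = (row total × column total) / N = 70 × 76 / 161 = 33.043.

33.043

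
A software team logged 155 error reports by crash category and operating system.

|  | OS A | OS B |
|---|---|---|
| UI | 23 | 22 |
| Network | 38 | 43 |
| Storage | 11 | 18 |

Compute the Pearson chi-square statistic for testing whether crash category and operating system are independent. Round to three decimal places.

Row totals: 45, 81, 29. Column totals: 72, 83. Grand total N = 155.
Expected counts (row total × column total / N):
  UI, OS A: 45×72/155 = 20.9032
  UI, OS B: 45×83/155 = 24.0968
  Network, OS A: 81×72/155 = 37.6258
  Network, OS B: 81×83/155 = 43.3742
  Storage, OS A: 29×72/155 = 13.4710
  Storage, OS B: 29×83/155 = 15.5290
Contributions (O − E)²/E:
  (23 − 20.9032)²/20.9032 = 0.2103
  (22 − 24.0968)²/24.0968 = 0.1825
  (38 − 37.6258)²/37.6258 = 0.0037
  (43 − 43.3742)²/43.3742 = 0.0032
  (11 − 13.4710)²/13.4710 = 0.4533
  (18 − 15.5290)²/15.5290 = 0.3932
χ² = 0.2103 + 0.1825 + 0.0037 + 0.0032 + 0.4533 + 0.3932 = 1.246

1.246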